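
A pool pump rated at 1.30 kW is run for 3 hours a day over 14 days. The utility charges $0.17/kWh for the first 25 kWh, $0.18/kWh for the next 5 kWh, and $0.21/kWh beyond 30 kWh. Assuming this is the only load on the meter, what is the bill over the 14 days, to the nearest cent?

$10.32

Runtime = 3 h/day × 14 days = 42 h
Energy = 1.3 kW × 42 h = 54.6 kWh
Tier 1 (0–25 kWh): 25 × $0.17 = $4.25
Tier 2 (25–30 kWh): 5 × $0.18 = $0.9
Above 30 kWh: 24.6 × $0.21 = $5.166
Bill = $10.32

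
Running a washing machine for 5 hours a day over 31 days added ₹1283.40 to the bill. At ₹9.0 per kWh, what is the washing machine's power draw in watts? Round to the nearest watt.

Energy = ₹1283.40 ÷ ₹9.0/kWh = 142.6 kWh
Runtime = 5 h/day × 31 days = 155 h
Power = 142.6 kWh ÷ 155 h = 0.92 kW = 920 W

920 W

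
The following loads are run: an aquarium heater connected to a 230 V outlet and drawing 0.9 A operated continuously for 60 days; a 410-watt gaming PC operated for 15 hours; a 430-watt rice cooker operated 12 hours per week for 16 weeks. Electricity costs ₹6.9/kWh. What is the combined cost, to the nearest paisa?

₹2668.85

aquarium heater: Power = 0.9 A × 230 V = 207 W = 0.207 kW
aquarium heater: Runtime = 24 h × 60 = 1440 h
aquarium heater: 0.207 kW × 1440 h = 298.08 kWh
gaming PC: 0.41 kW × 15 h = 6.15 kWh
rice cooker: Runtime = 12 h/week × 16 weeks = 192 h
rice cooker: 0.43 kW × 192 h = 82.56 kWh
Total energy = 386.79 kWh
Cost = 386.79 × ₹6.9 = ₹2668.85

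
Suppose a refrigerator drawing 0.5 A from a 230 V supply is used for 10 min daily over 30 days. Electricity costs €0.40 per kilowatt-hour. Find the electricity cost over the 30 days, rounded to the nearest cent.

€0.23

Power = 0.5 A × 230 V = 115 W = 0.115 kW
Runtime = 10 min × 30 = 300 min = 5 h
Energy = 0.115 kW × 5 h = 0.575 kWh
Cost = 0.575 kWh × €0.40/kWh = €0.23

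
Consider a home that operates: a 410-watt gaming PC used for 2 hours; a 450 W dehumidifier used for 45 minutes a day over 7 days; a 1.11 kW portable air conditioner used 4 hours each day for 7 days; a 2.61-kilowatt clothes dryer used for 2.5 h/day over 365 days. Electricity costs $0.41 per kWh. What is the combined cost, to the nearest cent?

$990.51

gaming PC: 0.41 kW × 2 h = 0.82 kWh
dehumidifier: Runtime = 45 min × 7 = 315 min = 5.25 h
dehumidifier: 0.45 kW × 5.25 h = 2.3625 kWh
portable air conditioner: Runtime = 4 h/day × 7 days = 28 h
portable air conditioner: 1.11 kW × 28 h = 31.08 kWh
clothes dryer: Runtime = 2.5 h/day × 365 days = 912.5 h
clothes dryer: 2.61 kW × 912.5 h = 2381.625 kWh
Total energy = 2415.8875 kWh
Cost = 2415.8875 × $0.41 = $990.51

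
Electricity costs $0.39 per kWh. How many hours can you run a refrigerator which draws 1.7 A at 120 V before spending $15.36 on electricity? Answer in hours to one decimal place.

Power = 1.7 A × 120 V = 204 W = 0.204 kW
Energy available = $15.36 ÷ $0.39/kWh = 39.3846 kWh
Hours = 39.3846 kWh ÷ 0.204 kW = 193.1 h

193.1 h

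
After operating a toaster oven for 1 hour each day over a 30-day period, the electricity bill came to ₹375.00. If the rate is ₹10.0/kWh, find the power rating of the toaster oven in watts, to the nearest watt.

1250 W

Energy = ₹375.00 ÷ ₹10.0/kWh = 37.5 kWh
Runtime = 1 h/day × 30 days = 30 h
Power = 37.5 kWh ÷ 30 h = 1.25 kW = 1250 W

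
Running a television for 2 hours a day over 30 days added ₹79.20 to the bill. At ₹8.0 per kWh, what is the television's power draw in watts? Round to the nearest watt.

Energy = ₹79.20 ÷ ₹8.0/kWh = 9.9 kWh
Runtime = 2 h/day × 30 days = 60 h
Power = 9.9 kWh ÷ 60 h = 0.165 kW = 165 W

165 W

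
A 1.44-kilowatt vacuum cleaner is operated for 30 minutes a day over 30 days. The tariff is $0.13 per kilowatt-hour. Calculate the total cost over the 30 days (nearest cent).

Runtime = 30 min × 30 = 900 min = 15 h
Energy = 1.44 kW × 15 h = 21.6 kWh
Cost = 21.6 kWh × $0.13/kWh = $2.81

$2.81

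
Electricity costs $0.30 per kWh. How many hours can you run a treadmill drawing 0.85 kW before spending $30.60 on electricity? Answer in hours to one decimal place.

120.0 h

Energy available = $30.60 ÷ $0.30/kWh = 102 kWh
Hours = 102 kWh ÷ 0.85 kW = 120.0 h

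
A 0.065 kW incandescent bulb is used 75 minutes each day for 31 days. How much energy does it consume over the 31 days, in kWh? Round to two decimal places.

2.52 kWh

Runtime = 75 min × 31 = 2325 min = 38.75 h
Energy = 0.065 kW × 38.75 h = 2.51875 kWh ≈ 2.52 kWh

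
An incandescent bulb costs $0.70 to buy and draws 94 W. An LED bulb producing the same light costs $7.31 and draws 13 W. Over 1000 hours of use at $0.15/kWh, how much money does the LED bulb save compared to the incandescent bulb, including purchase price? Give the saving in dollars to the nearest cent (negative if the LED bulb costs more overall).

$5.54

incandescent bulb: $0.70 + (94/1000) kW × 1000 h × $0.15 = $0.70 + $14.1 = $14.8
LED bulb: $7.31 + (13/1000) kW × 1000 h × $0.15 = $7.31 + $1.95 = $9.26
Saving = $14.8 − $9.26 = $5.54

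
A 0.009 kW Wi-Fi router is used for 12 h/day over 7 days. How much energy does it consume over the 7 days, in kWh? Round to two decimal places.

0.76 kWh

Runtime = 12 h/day × 7 days = 84 h
Energy = 0.009 kW × 84 h = 0.756 kWh ≈ 0.76 kWh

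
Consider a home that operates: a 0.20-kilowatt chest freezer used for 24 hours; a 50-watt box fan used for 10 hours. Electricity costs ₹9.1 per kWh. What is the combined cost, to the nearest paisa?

₹48.23

chest freezer: 0.2 kW × 24 h = 4.8 kWh
box fan: 0.05 kW × 10 h = 0.5 kWh
Total energy = 5.3 kWh
Cost = 5.3 × ₹9.1 = ₹48.23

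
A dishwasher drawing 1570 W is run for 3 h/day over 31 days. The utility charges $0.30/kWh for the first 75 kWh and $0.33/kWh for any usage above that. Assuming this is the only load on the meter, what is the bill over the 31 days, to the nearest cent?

$45.93

Runtime = 3 h/day × 31 days = 93 h
Energy = 1.57 kW × 93 h = 146.01 kWh
Tier 1 (0–75 kWh): 75 × $0.30 = $22.5
Above 75 kWh: 71.01 × $0.33 = $23.4333
Bill = $45.93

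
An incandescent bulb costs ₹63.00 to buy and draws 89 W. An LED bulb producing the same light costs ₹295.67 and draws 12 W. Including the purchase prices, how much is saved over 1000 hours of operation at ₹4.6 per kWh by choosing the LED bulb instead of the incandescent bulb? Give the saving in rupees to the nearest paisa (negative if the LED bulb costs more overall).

₹121.53

incandescent bulb: ₹63.00 + (89/1000) kW × 1000 h × ₹4.6 = ₹63.00 + ₹409.4 = ₹472.4
LED bulb: ₹295.67 + (12/1000) kW × 1000 h × ₹4.6 = ₹295.67 + ₹55.2 = ₹350.87
Saving = ₹472.4 − ₹350.87 = ₹121.53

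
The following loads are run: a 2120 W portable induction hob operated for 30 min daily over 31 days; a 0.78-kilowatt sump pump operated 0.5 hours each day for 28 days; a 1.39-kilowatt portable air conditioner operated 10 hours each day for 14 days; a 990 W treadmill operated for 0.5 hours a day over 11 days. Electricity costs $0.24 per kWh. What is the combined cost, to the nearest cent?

portable induction hob: Runtime = 30 min × 31 = 930 min = 15.5 h
portable induction hob: 2.12 kW × 15.5 h = 32.86 kWh
sump pump: Runtime = 0.5 h/day × 28 days = 14 h
sump pump: 0.78 kW × 14 h = 10.92 kWh
portable air conditioner: Runtime = 10 h/day × 14 days = 140 h
portable air conditioner: 1.39 kW × 140 h = 194.6 kWh
treadmill: Runtime = 0.5 h/day × 11 days = 5.5 h
treadmill: 0.99 kW × 5.5 h = 5.445 kWh
Total energy = 243.825 kWh
Cost = 243.825 × $0.24 = $58.52

$58.52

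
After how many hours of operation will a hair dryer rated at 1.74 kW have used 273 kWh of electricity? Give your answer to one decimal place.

156.9 h

Hours = 273 kWh ÷ 1.74 kW = 156.9 h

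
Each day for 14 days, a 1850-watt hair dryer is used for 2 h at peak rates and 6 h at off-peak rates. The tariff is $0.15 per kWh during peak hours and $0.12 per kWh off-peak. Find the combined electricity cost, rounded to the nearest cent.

Peak energy = 1.85 kW × 2 h × 14 = 51.8 kWh
Off-peak energy = 1.85 kW × 6 h × 14 = 155.4 kWh
Cost = 51.8 × $0.15 + 155.4 × $0.12 = $7.77 + $18.648 = $26.42

$26.42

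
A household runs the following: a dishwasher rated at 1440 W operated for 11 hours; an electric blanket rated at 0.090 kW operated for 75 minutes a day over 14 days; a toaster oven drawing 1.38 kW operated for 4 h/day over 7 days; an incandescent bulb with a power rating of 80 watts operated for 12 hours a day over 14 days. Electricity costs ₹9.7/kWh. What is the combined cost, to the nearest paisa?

dishwasher: 1.44 kW × 11 h = 15.84 kWh
electric blanket: Runtime = 75 min × 14 = 1050 min = 17.5 h
electric blanket: 0.09 kW × 17.5 h = 1.575 kWh
toaster oven: Runtime = 4 h/day × 7 days = 28 h
toaster oven: 1.38 kW × 28 h = 38.64 kWh
incandescent bulb: Runtime = 12 h/day × 14 days = 168 h
incandescent bulb: 0.08 kW × 168 h = 13.44 kWh
Total energy = 69.495 kWh
Cost = 69.495 × ₹9.7 = ₹674.10

₹674.10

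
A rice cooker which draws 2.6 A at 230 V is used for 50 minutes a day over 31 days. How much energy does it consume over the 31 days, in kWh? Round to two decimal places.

15.45 kWh

Power = 2.6 A × 230 V = 598 W = 0.598 kW
Runtime = 50 min × 31 = 1550 min = 25.833333… h
Energy = 0.598 kW × 25.833333… h = 15.448333… kWh ≈ 15.45 kWh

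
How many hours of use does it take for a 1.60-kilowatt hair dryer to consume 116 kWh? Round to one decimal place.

Hours = 116 kWh ÷ 1.6 kW = 72.5 h

72.5 h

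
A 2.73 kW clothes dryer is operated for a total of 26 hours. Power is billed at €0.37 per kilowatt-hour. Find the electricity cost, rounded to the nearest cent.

Energy = 2.73 kW × 26 h = 70.98 kWh
Cost = 70.98 kWh × €0.37/kWh = €26.26

€26.26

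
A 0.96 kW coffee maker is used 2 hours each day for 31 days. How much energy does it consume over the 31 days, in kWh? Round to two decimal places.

59.52 kWh

Runtime = 2 h/day × 31 days = 62 h
Energy = 0.96 kW × 62 h = 59.52 kWh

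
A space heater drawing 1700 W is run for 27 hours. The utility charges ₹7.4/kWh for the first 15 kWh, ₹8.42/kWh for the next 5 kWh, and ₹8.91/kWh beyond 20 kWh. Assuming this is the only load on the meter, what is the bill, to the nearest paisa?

₹383.87

Energy = 1.7 kW × 27 h = 45.9 kWh
Tier 1 (0–15 kWh): 15 × ₹7.4 = ₹111
Tier 2 (15–20 kWh): 5 × ₹8.42 = ₹42.1
Above 20 kWh: 25.9 × ₹8.91 = ₹230.769
Bill = ₹383.87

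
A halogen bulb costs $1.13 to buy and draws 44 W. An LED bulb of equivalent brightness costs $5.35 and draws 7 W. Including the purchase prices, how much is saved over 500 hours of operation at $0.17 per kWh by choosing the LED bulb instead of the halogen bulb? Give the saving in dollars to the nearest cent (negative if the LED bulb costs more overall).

halogen bulb: $1.13 + (44/1000) kW × 500 h × $0.17 = $1.13 + $3.74 = $4.87
LED bulb: $5.35 + (7/1000) kW × 500 h × $0.17 = $5.35 + $0.595 = $5.945
Saving = $4.87 − $5.945 = −$1.075 → -$1.08

-$1.08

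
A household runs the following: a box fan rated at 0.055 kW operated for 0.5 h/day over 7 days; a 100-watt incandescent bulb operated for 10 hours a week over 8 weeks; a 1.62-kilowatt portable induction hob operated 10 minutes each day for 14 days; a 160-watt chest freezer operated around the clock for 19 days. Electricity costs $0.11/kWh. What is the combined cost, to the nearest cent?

$9.34

box fan: Runtime = 0.5 h/day × 7 days = 3.5 h
box fan: 0.055 kW × 3.5 h = 0.1925 kWh
incandescent bulb: Runtime = 10 h/week × 8 weeks = 80 h
incandescent bulb: 0.1 kW × 80 h = 8 kWh
portable induction hob: Runtime = 10 min × 14 = 140 min = 2.333333… h
portable induction hob: 1.62 kW × 2.333333… h = 3.78 kWh
chest freezer: Runtime = 24 h × 19 = 456 h
chest freezer: 0.16 kW × 456 h = 72.96 kWh
Total energy = 84.9325 kWh
Cost = 84.9325 × $0.11 = $9.34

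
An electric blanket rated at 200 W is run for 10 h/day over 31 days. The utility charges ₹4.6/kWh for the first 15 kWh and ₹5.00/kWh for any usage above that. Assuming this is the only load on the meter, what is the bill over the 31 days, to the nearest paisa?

Runtime = 10 h/day × 31 days = 310 h
Energy = 0.2 kW × 310 h = 62 kWh
Tier 1 (0–15 kWh): 15 × ₹4.6 = ₹69
Above 15 kWh: 47 × ₹5.00 = ₹235
Bill = ₹304.00

₹304.00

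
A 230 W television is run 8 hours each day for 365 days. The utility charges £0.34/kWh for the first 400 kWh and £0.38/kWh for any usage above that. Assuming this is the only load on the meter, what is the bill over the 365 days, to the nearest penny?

Runtime = 8 h/day × 365 days = 2920 h
Energy = 0.23 kW × 2920 h = 671.6 kWh
Tier 1 (0–400 kWh): 400 × £0.34 = £136
Above 400 kWh: 271.6 × £0.38 = £103.208
Bill = £239.21

£239.21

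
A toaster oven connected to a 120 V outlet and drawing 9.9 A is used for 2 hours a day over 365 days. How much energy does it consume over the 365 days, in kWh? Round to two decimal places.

Power = 9.9 A × 120 V = 1188 W = 1.188 kW
Runtime = 2 h/day × 365 days = 730 h
Energy = 1.188 kW × 730 h = 867.24 kWh

867.24 kWh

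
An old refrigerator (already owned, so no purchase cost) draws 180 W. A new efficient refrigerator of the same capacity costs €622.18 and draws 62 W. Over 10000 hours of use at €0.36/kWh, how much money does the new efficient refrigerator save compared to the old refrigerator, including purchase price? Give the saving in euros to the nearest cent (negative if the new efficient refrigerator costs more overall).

-€197.38

old refrigerator: €0.00 + (180/1000) kW × 10000 h × €0.36 = €0.00 + €648 = €648
new efficient refrigerator: €622.18 + (62/1000) kW × 10000 h × €0.36 = €622.18 + €223.2 = €845.38
Saving = €648 − €845.38 = −€197.38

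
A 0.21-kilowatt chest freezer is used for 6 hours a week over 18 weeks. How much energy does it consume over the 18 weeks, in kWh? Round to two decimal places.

Runtime = 6 h/week × 18 weeks = 108 h
Energy = 0.21 kW × 108 h = 22.68 kWh

22.68 kWh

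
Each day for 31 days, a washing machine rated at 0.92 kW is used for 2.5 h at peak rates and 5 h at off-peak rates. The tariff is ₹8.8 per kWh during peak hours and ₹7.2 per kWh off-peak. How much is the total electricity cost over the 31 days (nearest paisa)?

Peak energy = 0.92 kW × 2.5 h × 31 = 71.3 kWh
Off-peak energy = 0.92 kW × 5 h × 31 = 142.6 kWh
Cost = 71.3 × ₹8.8 + 142.6 × ₹7.2 = ₹627.44 + ₹1026.72 = ₹1654.16

₹1654.16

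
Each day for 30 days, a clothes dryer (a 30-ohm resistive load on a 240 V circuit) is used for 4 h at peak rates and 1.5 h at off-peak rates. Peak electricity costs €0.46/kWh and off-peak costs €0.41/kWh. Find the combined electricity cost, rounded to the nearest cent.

€141.41

Power = V²/R = 240²/30 = 1920 W = 1.92 kW
Peak energy = 1.92 kW × 4 h × 30 = 230.4 kWh
Off-peak energy = 1.92 kW × 1.5 h × 30 = 86.4 kWh
Cost = 230.4 × €0.46 + 86.4 × €0.41 = €105.984 + €35.424 = €141.41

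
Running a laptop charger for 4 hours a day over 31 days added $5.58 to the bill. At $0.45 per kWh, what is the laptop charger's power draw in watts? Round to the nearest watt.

Energy = $5.58 ÷ $0.45/kWh = 12.4 kWh
Runtime = 4 h/day × 31 days = 124 h
Power = 12.4 kWh ÷ 124 h = 0.1 kW = 100 W

100 W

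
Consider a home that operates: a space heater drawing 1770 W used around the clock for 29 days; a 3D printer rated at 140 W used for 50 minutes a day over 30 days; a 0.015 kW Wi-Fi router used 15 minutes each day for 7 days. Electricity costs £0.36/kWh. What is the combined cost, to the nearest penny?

£444.76

space heater: Runtime = 24 h × 29 = 696 h
space heater: 1.77 kW × 696 h = 1231.92 kWh
3D printer: Runtime = 50 min × 30 = 1500 min = 25 h
3D printer: 0.14 kW × 25 h = 3.5 kWh
Wi-Fi router: Runtime = 15 min × 7 = 105 min = 1.75 h
Wi-Fi router: 0.015 kW × 1.75 h = 0.02625 kWh
Total energy = 1235.44625 kWh
Cost = 1235.44625 × £0.36 = £444.76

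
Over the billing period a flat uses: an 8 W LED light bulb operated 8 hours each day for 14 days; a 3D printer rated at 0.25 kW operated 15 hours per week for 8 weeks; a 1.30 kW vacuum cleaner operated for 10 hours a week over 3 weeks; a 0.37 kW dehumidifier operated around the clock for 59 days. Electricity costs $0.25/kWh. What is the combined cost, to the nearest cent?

LED light bulb: Runtime = 8 h/day × 14 days = 112 h
LED light bulb: 0.008 kW × 112 h = 0.896 kWh
3D printer: Runtime = 15 h/week × 8 weeks = 120 h
3D printer: 0.25 kW × 120 h = 30 kWh
vacuum cleaner: Runtime = 10 h/week × 3 weeks = 30 h
vacuum cleaner: 1.3 kW × 30 h = 39 kWh
dehumidifier: Runtime = 24 h × 59 = 1416 h
dehumidifier: 0.37 kW × 1416 h = 523.92 kWh
Total energy = 593.816 kWh
Cost = 593.816 × $0.25 = $148.45

$148.45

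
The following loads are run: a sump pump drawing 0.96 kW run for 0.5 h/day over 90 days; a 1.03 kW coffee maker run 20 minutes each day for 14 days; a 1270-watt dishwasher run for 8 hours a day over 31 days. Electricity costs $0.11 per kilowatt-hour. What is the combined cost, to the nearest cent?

sump pump: Runtime = 0.5 h/day × 90 days = 45 h
sump pump: 0.96 kW × 45 h = 43.2 kWh
coffee maker: Runtime = 20 min × 14 = 280 min = 4.666666… h
coffee maker: 1.03 kW × 4.666666… h = 4.806666… kWh
dishwasher: Runtime = 8 h/day × 31 days = 248 h
dishwasher: 1.27 kW × 248 h = 314.96 kWh
Total energy = 362.966666… kWh
Cost = 362.966666… × $0.11 = $39.93

$39.93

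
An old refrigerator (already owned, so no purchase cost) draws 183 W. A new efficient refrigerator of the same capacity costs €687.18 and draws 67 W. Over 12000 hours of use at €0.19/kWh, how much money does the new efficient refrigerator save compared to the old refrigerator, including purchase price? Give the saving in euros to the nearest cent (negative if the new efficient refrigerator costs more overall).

old refrigerator: €0.00 + (183/1000) kW × 12000 h × €0.19 = €0.00 + €417.24 = €417.24
new efficient refrigerator: €687.18 + (67/1000) kW × 12000 h × €0.19 = €687.18 + €152.76 = €839.94
Saving = €417.24 − €839.94 = −€422.7

-€422.70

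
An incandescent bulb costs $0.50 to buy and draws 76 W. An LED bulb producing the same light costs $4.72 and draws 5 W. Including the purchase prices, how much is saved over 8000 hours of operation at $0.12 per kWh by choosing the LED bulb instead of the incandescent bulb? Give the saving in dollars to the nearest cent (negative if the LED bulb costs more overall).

incandescent bulb: $0.50 + (76/1000) kW × 8000 h × $0.12 = $0.50 + $72.96 = $73.46
LED bulb: $4.72 + (5/1000) kW × 8000 h × $0.12 = $4.72 + $4.8 = $9.52
Saving = $73.46 − $9.52 = $63.94

$63.94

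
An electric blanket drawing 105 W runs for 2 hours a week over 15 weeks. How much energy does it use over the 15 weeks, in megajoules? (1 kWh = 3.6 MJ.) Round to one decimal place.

11.3 MJ

Runtime = 2 h/week × 15 weeks = 30 h
Energy = 0.105 kW × 30 h = 3.15 kWh
= 3.15 × 3.6 MJ = 11.3 MJ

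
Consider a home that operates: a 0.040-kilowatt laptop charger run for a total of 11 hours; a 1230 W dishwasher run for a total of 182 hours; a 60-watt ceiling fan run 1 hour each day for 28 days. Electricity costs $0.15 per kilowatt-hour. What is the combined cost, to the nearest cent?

laptop charger: 0.04 kW × 11 h = 0.44 kWh
dishwasher: 1.23 kW × 182 h = 223.86 kWh
ceiling fan: Runtime = 1 h/day × 28 days = 28 h
ceiling fan: 0.06 kW × 28 h = 1.68 kWh
Total energy = 225.98 kWh
Cost = 225.98 × $0.15 = $33.90

$33.90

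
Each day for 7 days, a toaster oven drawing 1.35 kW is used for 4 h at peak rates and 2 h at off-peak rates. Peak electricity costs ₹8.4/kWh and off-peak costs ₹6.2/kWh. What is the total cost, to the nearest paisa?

₹434.70

Peak energy = 1.35 kW × 4 h × 7 = 37.8 kWh
Off-peak energy = 1.35 kW × 2 h × 7 = 18.9 kWh
Cost = 37.8 × ₹8.4 + 18.9 × ₹6.2 = ₹317.52 + ₹117.18 = ₹434.70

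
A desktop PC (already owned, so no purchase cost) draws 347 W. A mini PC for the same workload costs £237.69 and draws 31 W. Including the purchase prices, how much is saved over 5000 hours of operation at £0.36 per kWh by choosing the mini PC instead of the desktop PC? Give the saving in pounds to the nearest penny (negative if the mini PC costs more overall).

£331.11

desktop PC: £0.00 + (347/1000) kW × 5000 h × £0.36 = £0.00 + £624.6 = £624.6
mini PC: £237.69 + (31/1000) kW × 5000 h × £0.36 = £237.69 + £55.8 = £293.49
Saving = £624.6 − £293.49 = £331.11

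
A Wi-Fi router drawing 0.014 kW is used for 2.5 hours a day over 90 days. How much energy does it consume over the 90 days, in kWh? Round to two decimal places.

3.15 kWh

Runtime = 2.5 h/day × 90 days = 225 h
Energy = 0.014 kW × 225 h = 3.15 kWh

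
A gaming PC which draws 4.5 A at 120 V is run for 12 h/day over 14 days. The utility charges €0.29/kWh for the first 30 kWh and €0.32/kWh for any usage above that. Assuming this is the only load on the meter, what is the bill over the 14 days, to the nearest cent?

€28.13

Power = 4.5 A × 120 V = 540 W = 0.54 kW
Runtime = 12 h/day × 14 days = 168 h
Energy = 0.54 kW × 168 h = 90.72 kWh
Tier 1 (0–30 kWh): 30 × €0.29 = €8.7
Above 30 kWh: 60.72 × €0.32 = €19.4304
Bill = €28.13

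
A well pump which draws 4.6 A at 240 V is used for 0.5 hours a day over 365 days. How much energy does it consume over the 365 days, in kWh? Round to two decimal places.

201.48 kWh

Power = 4.6 A × 240 V = 1104 W = 1.104 kW
Runtime = 0.5 h/day × 365 days = 182.5 h
Energy = 1.104 kW × 182.5 h = 201.48 kWh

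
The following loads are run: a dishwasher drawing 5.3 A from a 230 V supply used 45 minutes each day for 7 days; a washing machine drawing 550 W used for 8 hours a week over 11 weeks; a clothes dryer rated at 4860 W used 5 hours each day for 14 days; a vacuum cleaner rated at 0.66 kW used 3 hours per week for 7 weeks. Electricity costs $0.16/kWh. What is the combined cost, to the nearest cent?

$65.42

dishwasher: Power = 5.3 A × 230 V = 1219 W = 1.219 kW
dishwasher: Runtime = 45 min × 7 = 315 min = 5.25 h
dishwasher: 1.219 kW × 5.25 h = 6.39975 kWh
washing machine: Runtime = 8 h/week × 11 weeks = 88 h
washing machine: 0.55 kW × 88 h = 48.4 kWh
clothes dryer: Runtime = 5 h/day × 14 days = 70 h
clothes dryer: 4.86 kW × 70 h = 340.2 kWh
vacuum cleaner: Runtime = 3 h/week × 7 weeks = 21 h
vacuum cleaner: 0.66 kW × 21 h = 13.86 kWh
Total energy = 408.85975 kWh
Cost = 408.85975 × $0.16 = $65.42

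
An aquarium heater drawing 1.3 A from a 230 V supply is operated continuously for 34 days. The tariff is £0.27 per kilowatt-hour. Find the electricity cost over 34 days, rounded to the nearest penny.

Power = 1.3 A × 230 V = 299 W = 0.299 kW
Runtime = 24 h × 34 = 816 h
Energy = 0.299 kW × 816 h = 243.984 kWh
Cost = 243.984 kWh × £0.27/kWh = £65.88

£65.88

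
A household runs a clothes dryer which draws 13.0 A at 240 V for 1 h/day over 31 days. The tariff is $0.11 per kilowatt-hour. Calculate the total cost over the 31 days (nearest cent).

$10.64

Power = 13.0 A × 240 V = 3120 W = 3.12 kW
Runtime = 1 h/day × 31 days = 31 h
Energy = 3.12 kW × 31 h = 96.72 kWh
Cost = 96.72 kWh × $0.11/kWh = $10.64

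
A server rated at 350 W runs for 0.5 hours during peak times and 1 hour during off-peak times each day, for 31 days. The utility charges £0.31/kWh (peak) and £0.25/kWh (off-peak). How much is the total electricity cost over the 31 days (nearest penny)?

£4.39

Peak energy = 0.35 kW × 0.5 h × 31 = 5.425 kWh
Off-peak energy = 0.35 kW × 1 h × 31 = 10.85 kWh
Cost = 5.425 × £0.31 + 10.85 × £0.25 = £1.68175 + £2.7125 = £4.39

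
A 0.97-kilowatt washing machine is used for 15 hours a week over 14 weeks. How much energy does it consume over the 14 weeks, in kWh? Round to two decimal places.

Runtime = 15 h/week × 14 weeks = 210 h
Energy = 0.97 kW × 210 h = 203.7 kWh

203.70 kWh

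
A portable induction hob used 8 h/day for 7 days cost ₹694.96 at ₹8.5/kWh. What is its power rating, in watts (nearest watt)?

Energy = ₹694.96 ÷ ₹8.5/kWh = 81.76 kWh
Runtime = 8 h/day × 7 days = 56 h
Power = 81.76 kWh ÷ 56 h = 1.46 kW = 1460 W

1460 W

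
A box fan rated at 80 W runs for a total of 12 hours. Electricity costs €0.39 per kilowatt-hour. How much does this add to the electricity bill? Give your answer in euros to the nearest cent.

€0.37

Energy = 0.08 kW × 12 h = 0.96 kWh
Cost = 0.96 kWh × €0.39/kWh = €0.37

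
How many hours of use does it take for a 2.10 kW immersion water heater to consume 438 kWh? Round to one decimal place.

Hours = 438 kWh ÷ 2.1 kW = 208.6 h

208.6 h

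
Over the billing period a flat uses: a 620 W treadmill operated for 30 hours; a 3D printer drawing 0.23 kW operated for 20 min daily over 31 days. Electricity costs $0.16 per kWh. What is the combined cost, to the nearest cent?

$3.36

treadmill: 0.62 kW × 30 h = 18.6 kWh
3D printer: Runtime = 20 min × 31 = 620 min = 10.333333… h
3D printer: 0.23 kW × 10.333333… h = 2.376666… kWh
Total energy = 20.976666… kWh
Cost = 20.976666… × $0.16 = $3.36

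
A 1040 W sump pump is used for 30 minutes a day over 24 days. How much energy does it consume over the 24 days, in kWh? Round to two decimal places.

12.48 kWh

Runtime = 30 min × 24 = 720 min = 12 h
Energy = 1.04 kW × 12 h = 12.48 kWh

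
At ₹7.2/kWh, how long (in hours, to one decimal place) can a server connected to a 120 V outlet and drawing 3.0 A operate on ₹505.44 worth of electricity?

Power = 3.0 A × 120 V = 360 W = 0.36 kW
Energy available = ₹505.44 ÷ ₹7.2/kWh = 70.2 kWh
Hours = 70.2 kWh ÷ 0.36 kW = 195.0 h

195.0 h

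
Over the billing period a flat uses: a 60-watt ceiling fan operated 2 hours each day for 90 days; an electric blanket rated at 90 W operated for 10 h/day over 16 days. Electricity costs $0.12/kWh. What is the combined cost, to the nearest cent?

$3.02

ceiling fan: Runtime = 2 h/day × 90 days = 180 h
ceiling fan: 0.06 kW × 180 h = 10.8 kWh
electric blanket: Runtime = 10 h/day × 16 days = 160 h
electric blanket: 0.09 kW × 160 h = 14.4 kWh
Total energy = 25.2 kWh
Cost = 25.2 × $0.12 = $3.02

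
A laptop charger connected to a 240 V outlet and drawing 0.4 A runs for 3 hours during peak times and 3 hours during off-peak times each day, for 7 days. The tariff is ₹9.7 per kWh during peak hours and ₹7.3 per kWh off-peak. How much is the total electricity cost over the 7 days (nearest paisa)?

₹34.27

Power = 0.4 A × 240 V = 96 W = 0.096 kW
Peak energy = 0.096 kW × 3 h × 7 = 2.016 kWh
Off-peak energy = 0.096 kW × 3 h × 7 = 2.016 kWh
Cost = 2.016 × ₹9.7 + 2.016 × ₹7.3 = ₹19.5552 + ₹14.7168 = ₹34.27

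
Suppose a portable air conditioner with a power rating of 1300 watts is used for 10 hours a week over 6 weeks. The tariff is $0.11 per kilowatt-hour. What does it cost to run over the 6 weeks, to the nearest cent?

$8.58

Runtime = 10 h/week × 6 weeks = 60 h
Energy = 1.3 kW × 60 h = 78 kWh
Cost = 78 kWh × $0.11/kWh = $8.58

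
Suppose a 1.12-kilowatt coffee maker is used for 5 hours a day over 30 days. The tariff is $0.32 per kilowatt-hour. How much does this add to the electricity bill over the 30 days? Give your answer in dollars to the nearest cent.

Runtime = 5 h/day × 30 days = 150 h
Energy = 1.12 kW × 150 h = 168 kWh
Cost = 168 kWh × $0.32/kWh = $53.76

$53.76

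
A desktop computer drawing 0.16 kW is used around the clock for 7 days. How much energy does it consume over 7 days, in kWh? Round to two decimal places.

26.88 kWh

Runtime = 24 h × 7 = 168 h
Energy = 0.16 kW × 168 h = 26.88 kWh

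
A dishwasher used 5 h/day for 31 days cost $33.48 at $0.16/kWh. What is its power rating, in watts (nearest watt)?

Energy = $33.48 ÷ $0.16/kWh = 209.25 kWh
Runtime = 5 h/day × 31 days = 155 h
Power = 209.25 kWh ÷ 155 h = 1.35 kW = 1350 W

1350 W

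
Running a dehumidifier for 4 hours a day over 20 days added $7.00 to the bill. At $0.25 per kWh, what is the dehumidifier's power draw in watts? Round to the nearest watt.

350 W

Energy = $7.00 ÷ $0.25/kWh = 28 kWh
Runtime = 4 h/day × 20 days = 80 h
Power = 28 kWh ÷ 80 h = 0.35 kW = 350 W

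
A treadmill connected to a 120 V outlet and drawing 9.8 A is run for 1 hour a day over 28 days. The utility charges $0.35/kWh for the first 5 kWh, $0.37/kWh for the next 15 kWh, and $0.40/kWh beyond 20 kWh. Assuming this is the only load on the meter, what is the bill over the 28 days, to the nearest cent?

$12.47

Power = 9.8 A × 120 V = 1176 W = 1.176 kW
Runtime = 1 h/day × 28 days = 28 h
Energy = 1.176 kW × 28 h = 32.928 kWh
Tier 1 (0–5 kWh): 5 × $0.35 = $1.75
Tier 2 (5–20 kWh): 15 × $0.37 = $5.55
Above 20 kWh: 12.928 × $0.40 = $5.1712
Bill = $12.47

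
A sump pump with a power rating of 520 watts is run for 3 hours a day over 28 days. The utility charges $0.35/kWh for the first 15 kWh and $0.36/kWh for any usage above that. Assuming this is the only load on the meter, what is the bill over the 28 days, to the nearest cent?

Runtime = 3 h/day × 28 days = 84 h
Energy = 0.52 kW × 84 h = 43.68 kWh
Tier 1 (0–15 kWh): 15 × $0.35 = $5.25
Above 15 kWh: 28.68 × $0.36 = $10.3248
Bill = $15.57

$15.57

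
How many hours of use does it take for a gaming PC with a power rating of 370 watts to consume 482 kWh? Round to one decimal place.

1302.7 h

Hours = 482 kWh ÷ 0.37 kW = 1302.7 h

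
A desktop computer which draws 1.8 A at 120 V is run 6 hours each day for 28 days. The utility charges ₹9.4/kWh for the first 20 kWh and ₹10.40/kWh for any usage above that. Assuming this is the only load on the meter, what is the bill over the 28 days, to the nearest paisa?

₹357.40

Power = 1.8 A × 120 V = 216 W = 0.216 kW
Runtime = 6 h/day × 28 days = 168 h
Energy = 0.216 kW × 168 h = 36.288 kWh
Tier 1 (0–20 kWh): 20 × ₹9.4 = ₹188
Above 20 kWh: 16.288 × ₹10.40 = ₹169.3952
Bill = ₹357.40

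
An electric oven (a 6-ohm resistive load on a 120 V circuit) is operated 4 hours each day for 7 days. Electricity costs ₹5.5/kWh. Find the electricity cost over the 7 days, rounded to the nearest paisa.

₹369.60

Power = V²/R = 120²/6 = 2400 W = 2.4 kW
Runtime = 4 h/day × 7 days = 28 h
Energy = 2.4 kW × 28 h = 67.2 kWh
Cost = 67.2 kWh × ₹5.5/kWh = ₹369.60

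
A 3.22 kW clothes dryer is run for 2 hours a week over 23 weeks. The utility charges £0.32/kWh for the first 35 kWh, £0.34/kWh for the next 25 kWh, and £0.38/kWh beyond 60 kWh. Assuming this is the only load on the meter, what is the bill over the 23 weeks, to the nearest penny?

Runtime = 2 h/week × 23 weeks = 46 h
Energy = 3.22 kW × 46 h = 148.12 kWh
Tier 1 (0–35 kWh): 35 × £0.32 = £11.2
Tier 2 (35–60 kWh): 25 × £0.34 = £8.5
Above 60 kWh: 88.12 × £0.38 = £33.4856
Bill = £53.19

£53.19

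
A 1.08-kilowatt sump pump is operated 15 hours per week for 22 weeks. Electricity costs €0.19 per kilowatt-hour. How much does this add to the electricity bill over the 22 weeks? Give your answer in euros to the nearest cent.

€67.72

Runtime = 15 h/week × 22 weeks = 330 h
Energy = 1.08 kW × 330 h = 356.4 kWh
Cost = 356.4 kWh × €0.19/kWh = €67.72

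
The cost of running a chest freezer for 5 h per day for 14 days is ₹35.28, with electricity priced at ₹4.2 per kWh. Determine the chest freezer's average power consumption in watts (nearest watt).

Energy = ₹35.28 ÷ ₹4.2/kWh = 8.4 kWh
Runtime = 5 h/day × 14 days = 70 h
Power = 8.4 kWh ÷ 70 h = 0.12 kW = 120 W

120 W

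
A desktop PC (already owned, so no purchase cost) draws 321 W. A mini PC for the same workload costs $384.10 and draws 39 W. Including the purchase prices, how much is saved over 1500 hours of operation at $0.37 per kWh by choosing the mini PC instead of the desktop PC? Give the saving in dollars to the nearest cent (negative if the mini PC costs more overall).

-$227.59

desktop PC: $0.00 + (321/1000) kW × 1500 h × $0.37 = $0.00 + $178.155 = $178.155
mini PC: $384.10 + (39/1000) kW × 1500 h × $0.37 = $384.10 + $21.645 = $405.745
Saving = $178.155 − $405.745 = −$227.59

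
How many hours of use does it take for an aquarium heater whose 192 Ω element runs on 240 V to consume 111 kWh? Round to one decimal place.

Power = V²/R = 240²/192 = 300 W = 0.3 kW
Hours = 111 kWh ÷ 0.3 kW = 370.0 h

370.0 h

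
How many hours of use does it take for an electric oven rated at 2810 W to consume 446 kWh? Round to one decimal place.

158.7 h

Hours = 446 kWh ÷ 2.81 kW = 158.7 h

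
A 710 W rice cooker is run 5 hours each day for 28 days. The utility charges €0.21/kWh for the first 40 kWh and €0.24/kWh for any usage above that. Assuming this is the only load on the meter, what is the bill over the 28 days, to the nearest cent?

Runtime = 5 h/day × 28 days = 140 h
Energy = 0.71 kW × 140 h = 99.4 kWh
Tier 1 (0–40 kWh): 40 × €0.21 = €8.4
Above 40 kWh: 59.4 × €0.24 = €14.256
Bill = €22.66

€22.66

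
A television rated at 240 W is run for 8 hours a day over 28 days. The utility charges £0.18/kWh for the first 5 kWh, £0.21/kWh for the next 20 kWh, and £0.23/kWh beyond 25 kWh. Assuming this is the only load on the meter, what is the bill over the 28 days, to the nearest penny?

Runtime = 8 h/day × 28 days = 224 h
Energy = 0.24 kW × 224 h = 53.76 kWh
Tier 1 (0–5 kWh): 5 × £0.18 = £0.9
Tier 2 (5–25 kWh): 20 × £0.21 = £4.2
Above 25 kWh: 28.76 × £0.23 = £6.6148
Bill = £11.71

£11.71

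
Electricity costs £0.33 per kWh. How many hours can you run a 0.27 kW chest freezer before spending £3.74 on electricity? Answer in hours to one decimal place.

42.0 h

Energy available = £3.74 ÷ £0.33/kWh = 11.3333 kWh
Hours = 11.3333 kWh ÷ 0.27 kW = 42.0 h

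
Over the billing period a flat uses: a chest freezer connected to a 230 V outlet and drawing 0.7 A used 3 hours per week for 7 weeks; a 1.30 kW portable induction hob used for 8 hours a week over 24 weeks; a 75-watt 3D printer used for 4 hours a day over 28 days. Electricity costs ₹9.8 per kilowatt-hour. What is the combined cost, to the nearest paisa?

chest freezer: Power = 0.7 A × 230 V = 161 W = 0.161 kW
chest freezer: Runtime = 3 h/week × 7 weeks = 21 h
chest freezer: 0.161 kW × 21 h = 3.381 kWh
portable induction hob: Runtime = 8 h/week × 24 weeks = 192 h
portable induction hob: 1.3 kW × 192 h = 249.6 kWh
3D printer: Runtime = 4 h/day × 28 days = 112 h
3D printer: 0.075 kW × 112 h = 8.4 kWh
Total energy = 261.381 kWh
Cost = 261.381 × ₹9.8 = ₹2561.53

₹2561.53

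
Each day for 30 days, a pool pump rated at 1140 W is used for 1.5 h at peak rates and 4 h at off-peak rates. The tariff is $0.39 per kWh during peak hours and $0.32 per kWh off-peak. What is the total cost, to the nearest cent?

$63.78

Peak energy = 1.14 kW × 1.5 h × 30 = 51.3 kWh
Off-peak energy = 1.14 kW × 4 h × 30 = 136.8 kWh
Cost = 51.3 × $0.39 + 136.8 × $0.32 = $20.007 + $43.776 = $63.78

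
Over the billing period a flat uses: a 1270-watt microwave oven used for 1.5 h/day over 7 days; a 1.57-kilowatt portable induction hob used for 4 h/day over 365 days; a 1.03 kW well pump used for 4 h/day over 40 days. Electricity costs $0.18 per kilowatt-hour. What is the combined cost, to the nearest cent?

$444.66

microwave oven: Runtime = 1.5 h/day × 7 days = 10.5 h
microwave oven: 1.27 kW × 10.5 h = 13.335 kWh
portable induction hob: Runtime = 4 h/day × 365 days = 1460 h
portable induction hob: 1.57 kW × 1460 h = 2292.2 kWh
well pump: Runtime = 4 h/day × 40 days = 160 h
well pump: 1.03 kW × 160 h = 164.8 kWh
Total energy = 2470.335 kWh
Cost = 2470.335 × $0.18 = $444.66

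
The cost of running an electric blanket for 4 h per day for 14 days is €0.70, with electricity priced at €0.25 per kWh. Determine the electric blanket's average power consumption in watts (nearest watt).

50 W

Energy = €0.70 ÷ €0.25/kWh = 2.8 kWh
Runtime = 4 h/day × 14 days = 56 h
Power = 2.8 kWh ÷ 56 h = 0.05 kW = 50 W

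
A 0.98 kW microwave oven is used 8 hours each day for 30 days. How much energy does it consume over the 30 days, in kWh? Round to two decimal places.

235.20 kWh

Runtime = 8 h/day × 30 days = 240 h
Energy = 0.98 kW × 240 h = 235.2 kWh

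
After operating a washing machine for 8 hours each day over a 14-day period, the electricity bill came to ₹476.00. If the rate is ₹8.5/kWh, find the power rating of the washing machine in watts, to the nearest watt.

500 W

Energy = ₹476.00 ÷ ₹8.5/kWh = 56 kWh
Runtime = 8 h/day × 14 days = 112 h
Power = 56 kWh ÷ 112 h = 0.5 kW = 500 W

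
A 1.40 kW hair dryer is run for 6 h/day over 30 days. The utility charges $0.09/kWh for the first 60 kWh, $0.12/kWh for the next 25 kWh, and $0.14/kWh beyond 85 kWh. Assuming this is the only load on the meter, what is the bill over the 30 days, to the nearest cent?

$31.78

Runtime = 6 h/day × 30 days = 180 h
Energy = 1.4 kW × 180 h = 252 kWh
Tier 1 (0–60 kWh): 60 × $0.09 = $5.4
Tier 2 (60–85 kWh): 25 × $0.12 = $3
Above 85 kWh: 167 × $0.14 = $23.38
Bill = $31.78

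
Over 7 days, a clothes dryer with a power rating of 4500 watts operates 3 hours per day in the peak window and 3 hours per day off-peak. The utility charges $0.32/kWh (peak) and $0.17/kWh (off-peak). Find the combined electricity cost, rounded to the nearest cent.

Peak energy = 4.5 kW × 3 h × 7 = 94.5 kWh
Off-peak energy = 4.5 kW × 3 h × 7 = 94.5 kWh
Cost = 94.5 × $0.32 + 94.5 × $0.17 = $30.24 + $16.065 = $46.31

$46.31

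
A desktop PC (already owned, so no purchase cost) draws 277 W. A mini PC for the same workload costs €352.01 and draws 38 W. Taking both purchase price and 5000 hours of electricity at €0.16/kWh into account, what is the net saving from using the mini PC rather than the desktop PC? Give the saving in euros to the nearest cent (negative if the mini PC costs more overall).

desktop PC: €0.00 + (277/1000) kW × 5000 h × €0.16 = €0.00 + €221.6 = €221.6
mini PC: €352.01 + (38/1000) kW × 5000 h × €0.16 = €352.01 + €30.4 = €382.41
Saving = €221.6 − €382.41 = −€160.81

-€160.81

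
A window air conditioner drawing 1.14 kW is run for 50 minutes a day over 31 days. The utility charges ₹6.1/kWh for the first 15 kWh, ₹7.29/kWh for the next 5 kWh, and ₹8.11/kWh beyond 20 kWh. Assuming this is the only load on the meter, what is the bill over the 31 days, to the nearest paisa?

Runtime = 50 min × 31 = 1550 min = 25.833333… h
Energy = 1.14 kW × 25.833333… h = 29.45 kWh
Tier 1 (0–15 kWh): 15 × ₹6.1 = ₹91.5
Tier 2 (15–20 kWh): 5 × ₹7.29 = ₹36.45
Above 20 kWh: 9.45 × ₹8.11 = ₹76.6395
Bill = ₹204.59

₹204.59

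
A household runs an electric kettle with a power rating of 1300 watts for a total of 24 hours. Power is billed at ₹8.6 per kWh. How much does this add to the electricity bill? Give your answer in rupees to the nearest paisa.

Energy = 1.3 kW × 24 h = 31.2 kWh
Cost = 31.2 kWh × ₹8.6/kWh = ₹268.32

₹268.32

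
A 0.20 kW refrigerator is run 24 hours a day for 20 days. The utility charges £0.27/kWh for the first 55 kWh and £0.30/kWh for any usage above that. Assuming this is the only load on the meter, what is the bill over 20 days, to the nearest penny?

Runtime = 24 h × 20 = 480 h
Energy = 0.2 kW × 480 h = 96 kWh
Tier 1 (0–55 kWh): 55 × £0.27 = £14.85
Above 55 kWh: 41 × £0.30 = £12.3
Bill = £27.15

£27.15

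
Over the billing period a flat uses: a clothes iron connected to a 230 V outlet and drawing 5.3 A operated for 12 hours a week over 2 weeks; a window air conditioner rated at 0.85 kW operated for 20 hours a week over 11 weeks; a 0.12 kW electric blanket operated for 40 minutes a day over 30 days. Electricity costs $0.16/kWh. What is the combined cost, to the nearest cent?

clothes iron: Power = 5.3 A × 230 V = 1219 W = 1.219 kW
clothes iron: Runtime = 12 h/week × 2 weeks = 24 h
clothes iron: 1.219 kW × 24 h = 29.256 kWh
window air conditioner: Runtime = 20 h/week × 11 weeks = 220 h
window air conditioner: 0.85 kW × 220 h = 187 kWh
electric blanket: Runtime = 40 min × 30 = 1200 min = 20 h
electric blanket: 0.12 kW × 20 h = 2.4 kWh
Total energy = 218.656 kWh
Cost = 218.656 × $0.16 = $34.98

$34.98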